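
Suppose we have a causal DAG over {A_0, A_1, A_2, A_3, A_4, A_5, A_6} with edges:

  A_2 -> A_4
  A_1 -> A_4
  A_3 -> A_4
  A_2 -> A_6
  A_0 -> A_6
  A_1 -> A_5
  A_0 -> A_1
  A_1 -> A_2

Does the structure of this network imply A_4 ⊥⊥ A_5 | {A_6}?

Enumerating the 3 paths from A_4 to A_5 and testing each for blocking by {A_6}:
Path 1: A_4 ← A_2 → A_6 ← A_0 → A_1 → A_5
  A_2 is a fork and A_2 is not conditioned on; A_6 is a collider and A_6 is conditioned on, which opens it; A_0 is a fork and A_0 is not conditioned on; A_1 is a chain and A_1 is not conditioned on — no node blocks this path, so it is active.
Path 2: A_4 ← A_2 ← A_1 → A_5
  A_2 is a chain and A_2 is not conditioned on; A_1 is a fork and A_1 is not conditioned on — no node blocks this path, so it is active.
Path 3: A_4 ← A_1 → A_5
  A_1 is a fork and A_1 is not conditioned on — no node blocks this path, so it is active.
At least one path is unblocked, so d-separation fails.

No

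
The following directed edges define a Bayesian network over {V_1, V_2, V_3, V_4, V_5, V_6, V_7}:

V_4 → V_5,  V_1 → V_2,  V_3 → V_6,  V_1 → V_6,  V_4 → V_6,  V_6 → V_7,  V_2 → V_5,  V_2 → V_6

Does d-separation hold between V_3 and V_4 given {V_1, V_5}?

Yes

There are 3 undirected paths between V_3 and V_4; checking each against the conditioning set {V_1, V_5}:
  1. V_3 → V_6 ← V_2 → V_5 ← V_4 — V_6:collider[blocks]; V_2:fork[open]; V_5:collider[open] ⇒ blocked
  2. V_3 → V_6 ← V_1 → V_2 → V_5 ← V_4 — V_6:collider[blocks]; V_1:fork[blocks]; V_2:chain[open]; V_5:collider[open] ⇒ blocked
  3. V_3 → V_6 ← V_4 — V_6:collider[blocks] ⇒ blocked
Every path is blocked, so V_3 and V_4 are d-separated given {V_1, V_5}.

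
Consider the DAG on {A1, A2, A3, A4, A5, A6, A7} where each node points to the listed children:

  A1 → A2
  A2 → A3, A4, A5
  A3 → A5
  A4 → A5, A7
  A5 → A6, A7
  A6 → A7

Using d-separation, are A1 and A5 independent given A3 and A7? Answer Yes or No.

We examine all 5 paths between A1 and A5:
Path 1: A1 → A2 → A5
  A2 is a chain and A2 is not conditioned on — no node blocks this path, so it is active.
Path 2: A1 → A2 → A3 → A5
  A3 is a chain here and A3 is conditioned on, so the path is blocked at A3.
Path 3: A1 → A2 → A4 → A5
  A2 is a chain and A2 is not conditioned on; A4 is a chain and A4 is not conditioned on — no node blocks this path, so it is active.
Path 4: A1 → A2 → A4 → A7 ← A5
  A2 is a chain and A2 is not conditioned on; A4 is a chain and A4 is not conditioned on; A7 is a collider and A7 is conditioned on, which opens it — no node blocks this path, so it is active.
Path 5: A1 → A2 → A4 → A7 ← A6 ← A5
  A2 is a chain and A2 is not conditioned on; A4 is a chain and A4 is not conditioned on; A7 is a collider and A7 is conditioned on, which opens it; A6 is a chain and A6 is not conditioned on — no node blocks this path, so it is active.
Because an active path exists, A1 and A5 are not d-separated.

No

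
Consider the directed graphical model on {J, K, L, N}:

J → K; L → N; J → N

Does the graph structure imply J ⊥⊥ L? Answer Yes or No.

Yes

The only undirected path from J to L is:
  1. J → N ← L — N:collider[blocks] ⇒ blocked
Since every path is blocked, d-separation holds.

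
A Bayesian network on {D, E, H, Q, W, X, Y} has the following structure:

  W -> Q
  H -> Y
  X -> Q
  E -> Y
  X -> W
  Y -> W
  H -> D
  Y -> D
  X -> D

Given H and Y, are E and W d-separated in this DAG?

Yes — E and W are d-separated given {H, Y}.

5 paths connect E and W; each must be blocked for d-separation to hold:
Path 1: E → Y → D ← X → Q ← W
  Y is a chain here and Y is conditioned on, so the path is blocked at Y.
Path 2: E → Y → D ← X → W
  Y is a chain here and Y is conditioned on, so the path is blocked at Y.
Path 3: E → Y ← H → D ← X → Q ← W
  H is a fork here and H is conditioned on, so the path is blocked at H.
Path 4: E → Y ← H → D ← X → W
  H is a fork here and H is conditioned on, so the path is blocked at H.
Path 5: E → Y → W
  Y is a chain here and Y is conditioned on, so the path is blocked at Y.
All paths are blocked; E ⊥ W | {H, Y} holds.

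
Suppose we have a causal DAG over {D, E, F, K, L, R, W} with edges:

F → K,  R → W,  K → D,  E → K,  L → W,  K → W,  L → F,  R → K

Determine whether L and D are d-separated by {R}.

No

3 paths connect L and D; each must be blocked for d-separation to hold:
Path 1: L → W ← R → K → D
  W is a collider here and neither W nor any of its descendants is conditioned on, so the collider stays closed — the path is blocked at W.
Path 2: L → W ← K → D
  W is a collider here and neither W nor any of its descendants is conditioned on, so the collider stays closed — the path is blocked at W.
Path 3: L → F → K → D
  F is a chain and F is not conditioned on; K is a chain and K is not conditioned on — no node blocks this path, so it is active.
Since the path L → F → K → D is active, L and D are not d-separated given {R}.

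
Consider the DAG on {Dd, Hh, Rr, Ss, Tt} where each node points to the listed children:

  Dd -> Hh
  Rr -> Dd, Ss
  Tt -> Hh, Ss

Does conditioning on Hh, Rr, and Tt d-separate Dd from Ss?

Yes

Enumerating the 2 paths from Dd to Ss and testing each for blocking by {Hh, Rr, Tt}:
Path 1: Dd ← Rr → Ss
  Rr is a fork here and Rr is conditioned on, so the path is blocked at Rr.
Path 2: Dd → Hh ← Tt → Ss
  Tt is a fork here and Tt is conditioned on, so the path is blocked at Tt.
Since every path is blocked, d-separation holds.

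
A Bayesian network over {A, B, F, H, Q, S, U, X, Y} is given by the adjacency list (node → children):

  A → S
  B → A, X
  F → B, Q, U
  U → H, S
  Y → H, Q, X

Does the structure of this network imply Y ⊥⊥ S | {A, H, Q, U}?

6 paths connect Y and S; each must be blocked for d-separation to hold:
  1. Y → H ← U ← F → B → A → S — H:collider[open]; U:chain[blocks]; F:fork[open]; B:chain[open]; A:chain[blocks] ⇒ blocked
  2. Y → H ← U → S — H:collider[open]; U:fork[blocks] ⇒ blocked
  3. Y → Q ← F → B → A → S — Q:collider[open]; F:fork[open]; B:chain[open]; A:chain[blocks] ⇒ blocked
  4. Y → Q ← F → U → S — Q:collider[open]; F:fork[open]; U:chain[blocks] ⇒ blocked
  5. Y → X ← B ← F → U → S — X:collider[blocks]; B:chain[open]; F:fork[open]; U:chain[blocks] ⇒ blocked
  6. Y → X ← B → A → S — X:collider[blocks]; B:fork[open]; A:chain[blocks] ⇒ blocked
Since every path is blocked, d-separation holds.

Yes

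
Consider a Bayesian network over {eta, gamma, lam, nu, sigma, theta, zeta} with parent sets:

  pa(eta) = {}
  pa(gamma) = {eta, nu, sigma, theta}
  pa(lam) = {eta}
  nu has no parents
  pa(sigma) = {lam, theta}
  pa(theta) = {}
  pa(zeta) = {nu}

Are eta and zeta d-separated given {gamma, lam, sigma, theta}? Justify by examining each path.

No

There are 3 undirected paths between eta and zeta; checking each against the conditioning set {gamma, lam, sigma, theta}:
Path 1: eta → lam → sigma ← theta → gamma ← nu → zeta
  lam is a chain here and lam is conditioned on, so the path is blocked at lam.
Path 2: eta → lam → sigma → gamma ← nu → zeta
  lam is a chain here and lam is conditioned on, so the path is blocked at lam.
Path 3: eta → gamma ← nu → zeta
  gamma is a collider and gamma is conditioned on, which opens it; nu is a fork and nu is not conditioned on — no node blocks this path, so it is active.
Since the path eta → gamma ← nu → zeta is active, eta and zeta are not d-separated given {gamma, lam, sigma, theta}.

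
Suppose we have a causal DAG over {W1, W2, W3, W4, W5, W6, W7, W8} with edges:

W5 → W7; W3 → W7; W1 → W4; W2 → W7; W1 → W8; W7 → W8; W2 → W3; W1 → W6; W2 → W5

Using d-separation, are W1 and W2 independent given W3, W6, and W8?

Enumerating the 3 paths from W1 to W2 and testing each for blocking by {W3, W6, W8}:
Path 1: W1 → W8 ← W7 ← W3 ← W2
  W3 is a chain here and W3 is conditioned on, so the path is blocked at W3.
Path 2: W1 → W8 ← W7 ← W2
  W8 is a collider and W8 is conditioned on, which opens it; W7 is a chain and W7 is not conditioned on — no node blocks this path, so it is active.
Path 3: W1 → W8 ← W7 ← W5 ← W2
  W8 is a collider and W8 is conditioned on, which opens it; W7 is a chain and W7 is not conditioned on; W5 is a chain and W5 is not conditioned on — no node blocks this path, so it is active.
Since the path W1 → W8 ← W7 ← W2 is active, W1 and W2 are not d-separated given {W3, W6, W8}.

No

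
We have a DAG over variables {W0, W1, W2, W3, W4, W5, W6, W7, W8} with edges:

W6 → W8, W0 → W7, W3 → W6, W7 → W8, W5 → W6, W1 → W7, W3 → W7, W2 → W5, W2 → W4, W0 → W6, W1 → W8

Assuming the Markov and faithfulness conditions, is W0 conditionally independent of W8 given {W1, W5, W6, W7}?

Yes

6 paths connect W0 and W8; each must be blocked for d-separation to hold:
  1. W0 → W7 ← W3 → W6 → W8 — W7:collider[open]; W3:fork[open]; W6:chain[blocks] ⇒ blocked
  2. W0 → W7 → W8 — W7:chain[blocks] ⇒ blocked
  3. W0 → W7 ← W1 → W8 — W7:collider[open]; W1:fork[blocks] ⇒ blocked
  4. W0 → W6 ← W3 → W7 → W8 — W6:collider[open]; W3:fork[open]; W7:chain[blocks] ⇒ blocked
  5. W0 → W6 ← W3 → W7 ← W1 → W8 — W6:collider[open]; W3:fork[open]; W7:collider[open]; W1:fork[blocks] ⇒ blocked
  6. W0 → W6 → W8 — W6:chain[blocks] ⇒ blocked
All paths are blocked; W0 ⊥ W8 | {W1, W5, W6, W7} holds.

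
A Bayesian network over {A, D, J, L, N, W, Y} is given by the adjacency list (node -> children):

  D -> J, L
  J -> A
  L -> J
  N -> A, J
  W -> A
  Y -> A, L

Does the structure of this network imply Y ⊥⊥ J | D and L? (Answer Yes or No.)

Yes

There are 4 undirected paths between Y and J; checking each against the conditioning set {D, L}:
  1. Y → L → J — L:chain[blocks] ⇒ blocked
  2. Y → L ← D → J — L:collider[open]; D:fork[blocks] ⇒ blocked
  3. Y → A ← J — A:collider[blocks] ⇒ blocked
  4. Y → A ← N → J — A:collider[blocks]; N:fork[open] ⇒ blocked
Since every path is blocked, d-separation holds.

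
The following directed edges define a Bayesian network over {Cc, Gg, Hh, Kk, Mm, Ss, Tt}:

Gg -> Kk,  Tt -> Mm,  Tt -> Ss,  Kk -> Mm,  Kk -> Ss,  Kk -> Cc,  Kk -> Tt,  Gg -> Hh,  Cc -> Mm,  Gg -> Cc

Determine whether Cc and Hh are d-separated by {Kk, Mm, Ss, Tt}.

There are 5 undirected paths between Cc and Hh; checking each against the conditioning set {Kk, Mm, Ss, Tt}:
  1. Cc → Mm ← Kk ← Gg → Hh — Mm:collider[open]; Kk:chain[blocks]; Gg:fork[open] ⇒ blocked
  2. Cc → Mm ← Tt → Ss ← Kk ← Gg → Hh — Mm:collider[open]; Tt:fork[blocks]; Ss:collider[open]; Kk:chain[blocks]; Gg:fork[open] ⇒ blocked
  3. Cc → Mm ← Tt ← Kk ← Gg → Hh — Mm:collider[open]; Tt:chain[blocks]; Kk:chain[blocks]; Gg:fork[open] ⇒ blocked
  4. Cc ← Kk ← Gg → Hh — Kk:chain[blocks]; Gg:fork[open] ⇒ blocked
  5. Cc ← Gg → Hh — Gg:fork[open] ⇒ active
At least one path is unblocked, so d-separation fails.

No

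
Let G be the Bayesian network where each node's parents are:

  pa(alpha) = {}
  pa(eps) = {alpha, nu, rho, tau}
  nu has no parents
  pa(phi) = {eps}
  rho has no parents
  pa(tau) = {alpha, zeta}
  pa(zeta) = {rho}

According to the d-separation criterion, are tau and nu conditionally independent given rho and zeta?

There are 3 undirected paths between tau and nu; checking each against the conditioning set {rho, zeta}:
Path 1: tau ← alpha → eps ← nu
  eps is a collider here and neither eps nor any of its descendants is conditioned on, so the collider stays closed — the path is blocked at eps.
Path 2: tau → eps ← nu
  eps is a collider here and neither eps nor any of its descendants is conditioned on, so the collider stays closed — the path is blocked at eps.
Path 3: tau ← zeta ← rho → eps ← nu
  zeta is a chain here and zeta is conditioned on, so the path is blocked at zeta.
All paths are blocked; tau ⊥ nu | {rho, zeta} holds.

Yes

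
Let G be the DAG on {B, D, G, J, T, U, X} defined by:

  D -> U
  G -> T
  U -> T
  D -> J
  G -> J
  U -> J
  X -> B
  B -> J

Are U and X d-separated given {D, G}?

Yes

We examine all 3 paths between U and X:
Path 1: U ← D → J ← B ← X
  D is a fork here and D is conditioned on, so the path is blocked at D.
Path 2: U → J ← B ← X
  J is a collider here and neither J nor any of its descendants is conditioned on, so the collider stays closed — the path is blocked at J.
Path 3: U → T ← G → J ← B ← X
  T is a collider here and neither T nor any of its descendants is conditioned on, so the collider stays closed — the path is blocked at T.
Every path is blocked, so U and X are d-separated given {D, G}.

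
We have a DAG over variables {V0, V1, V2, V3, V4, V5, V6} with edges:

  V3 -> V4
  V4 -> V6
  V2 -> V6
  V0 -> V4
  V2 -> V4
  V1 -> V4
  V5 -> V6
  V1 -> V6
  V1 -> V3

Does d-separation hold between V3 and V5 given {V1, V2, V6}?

No

There are 6 undirected paths between V3 and V5; checking each against the conditioning set {V1, V2, V6}:
Path 1: V3 → V4 ← V2 → V6 ← V5
  V2 is a fork here and V2 is conditioned on, so the path is blocked at V2.
Path 2: V3 → V4 → V6 ← V5
  V4 is a chain and V4 is not conditioned on; V6 is a collider and V6 is conditioned on, which opens it — no node blocks this path, so it is active.
Path 3: V3 → V4 ← V1 → V6 ← V5
  V1 is a fork here and V1 is conditioned on, so the path is blocked at V1.
Path 4: V3 ← V1 → V4 ← V2 → V6 ← V5
  V1 is a fork here and V1 is conditioned on, so the path is blocked at V1.
Path 5: V3 ← V1 → V4 → V6 ← V5
  V1 is a fork here and V1 is conditioned on, so the path is blocked at V1.
Path 6: V3 ← V1 → V6 ← V5
  V1 is a fork here and V1 is conditioned on, so the path is blocked at V1.
At least one path is unblocked, so d-separation fails.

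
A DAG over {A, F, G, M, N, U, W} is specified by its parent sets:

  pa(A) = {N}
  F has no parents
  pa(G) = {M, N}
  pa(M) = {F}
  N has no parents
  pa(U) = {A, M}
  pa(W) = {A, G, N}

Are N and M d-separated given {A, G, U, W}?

We examine all 6 paths between N and M:
  1. N → W ← G ← M — W:collider[open]; G:chain[blocks] ⇒ blocked
  2. N → W ← A → U ← M — W:collider[open]; A:fork[blocks]; U:collider[open] ⇒ blocked
  3. N → G ← M — G:collider[open] ⇒ active
  4. N → G → W ← A → U ← M — G:chain[blocks]; W:collider[open]; A:fork[blocks]; U:collider[open] ⇒ blocked
  5. N → A → W ← G ← M — A:chain[blocks]; W:collider[open]; G:chain[blocks] ⇒ blocked
  6. N → A → U ← M — A:chain[blocks]; U:collider[open] ⇒ blocked
Since the path N → G ← M is active, N and M are not d-separated given {A, G, U, W}.

No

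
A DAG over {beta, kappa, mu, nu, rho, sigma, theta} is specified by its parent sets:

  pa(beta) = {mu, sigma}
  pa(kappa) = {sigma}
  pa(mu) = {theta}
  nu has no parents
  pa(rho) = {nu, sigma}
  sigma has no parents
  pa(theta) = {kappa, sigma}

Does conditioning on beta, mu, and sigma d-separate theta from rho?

We examine all 3 paths between theta and rho:
  1. theta ← kappa ← sigma → rho — kappa:chain[open]; sigma:fork[blocks] ⇒ blocked
  2. theta → mu → beta ← sigma → rho — mu:chain[blocks]; beta:collider[open]; sigma:fork[blocks] ⇒ blocked
  3. theta ← sigma → rho — sigma:fork[blocks] ⇒ blocked
Since every path is blocked, d-separation holds.

Yes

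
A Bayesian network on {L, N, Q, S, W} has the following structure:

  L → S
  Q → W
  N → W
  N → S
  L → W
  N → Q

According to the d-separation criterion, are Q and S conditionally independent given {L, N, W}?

Yes

4 paths connect Q and S; each must be blocked for d-separation to hold:
Path 1: Q → W ← L → S
  L is a fork here and L is conditioned on, so the path is blocked at L.
Path 2: Q → W ← N → S
  N is a fork here and N is conditioned on, so the path is blocked at N.
Path 3: Q ← N → S
  N is a fork here and N is conditioned on, so the path is blocked at N.
Path 4: Q ← N → W ← L → S
  N is a fork here and N is conditioned on, so the path is blocked at N.
Every path is blocked, so Q and S are d-separated given {L, N, W}.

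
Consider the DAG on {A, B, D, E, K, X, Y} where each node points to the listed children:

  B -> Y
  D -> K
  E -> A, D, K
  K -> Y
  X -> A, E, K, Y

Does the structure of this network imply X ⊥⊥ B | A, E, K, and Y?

No

6 paths connect X and B; each must be blocked for d-separation to hold:
Path 1: X → E → K → Y ← B
  E is a chain here and E is conditioned on, so the path is blocked at E.
Path 2: X → E → D → K → Y ← B
  E is a chain here and E is conditioned on, so the path is blocked at E.
Path 3: X → Y ← B
  Y is a collider and Y is conditioned on, which opens it — no node blocks this path, so it is active.
Path 4: X → A ← E → K → Y ← B
  E is a fork here and E is conditioned on, so the path is blocked at E.
Path 5: X → A ← E → D → K → Y ← B
  E is a fork here and E is conditioned on, so the path is blocked at E.
Path 6: X → K → Y ← B
  K is a chain here and K is conditioned on, so the path is blocked at K.
Since the path X → Y ← B is active, X and B are not d-separated given {A, E, K, Y}.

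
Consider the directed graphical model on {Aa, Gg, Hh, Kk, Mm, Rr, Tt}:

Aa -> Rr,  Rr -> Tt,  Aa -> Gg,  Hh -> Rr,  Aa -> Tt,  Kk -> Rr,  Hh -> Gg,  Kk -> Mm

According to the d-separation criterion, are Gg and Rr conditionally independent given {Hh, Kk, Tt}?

3 paths connect Gg and Rr; each must be blocked for d-separation to hold:
  1. Gg ← Aa → Rr — Aa:fork[open] ⇒ active
  2. Gg ← Aa → Tt ← Rr — Aa:fork[open]; Tt:collider[open] ⇒ active
  3. Gg ← Hh → Rr — Hh:fork[blocks] ⇒ blocked
At least one path is unblocked, so d-separation fails.

No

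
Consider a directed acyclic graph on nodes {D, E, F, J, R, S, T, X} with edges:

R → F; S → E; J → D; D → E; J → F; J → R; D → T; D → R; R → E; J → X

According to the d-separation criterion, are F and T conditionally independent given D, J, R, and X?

6 paths connect F and T; each must be blocked for d-separation to hold:
  1. F ← R → E ← D → T — R:fork[blocks]; E:collider[blocks]; D:fork[blocks] ⇒ blocked
  2. F ← R ← J → D → T — R:chain[blocks]; J:fork[blocks]; D:chain[blocks] ⇒ blocked
  3. F ← R ← D → T — R:chain[blocks]; D:fork[blocks] ⇒ blocked
  4. F ← J → R → E ← D → T — J:fork[blocks]; R:chain[blocks]; E:collider[blocks]; D:fork[blocks] ⇒ blocked
  5. F ← J → R ← D → T — J:fork[blocks]; R:collider[open]; D:fork[blocks] ⇒ blocked
  6. F ← J → D → T — J:fork[blocks]; D:chain[blocks] ⇒ blocked
All paths are blocked; F ⊥ T | {D, J, R, X} holds.

Yes — F and T are d-separated given {D, J, R, X}.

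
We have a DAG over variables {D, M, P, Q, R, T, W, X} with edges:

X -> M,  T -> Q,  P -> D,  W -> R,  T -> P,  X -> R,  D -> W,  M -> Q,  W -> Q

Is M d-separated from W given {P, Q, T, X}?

No — M and W are not d-separated given {P, Q, T, X}.

There are 3 undirected paths between M and W; checking each against the conditioning set {P, Q, T, X}:
Path 1: M → Q ← W
  Q is a collider and Q is conditioned on, which opens it — no node blocks this path, so it is active.
Path 2: M → Q ← T → P → D → W
  T is a fork here and T is conditioned on, so the path is blocked at T.
Path 3: M ← X → R ← W
  X is a fork here and X is conditioned on, so the path is blocked at X.
Because an active path exists, M and W are not d-separated.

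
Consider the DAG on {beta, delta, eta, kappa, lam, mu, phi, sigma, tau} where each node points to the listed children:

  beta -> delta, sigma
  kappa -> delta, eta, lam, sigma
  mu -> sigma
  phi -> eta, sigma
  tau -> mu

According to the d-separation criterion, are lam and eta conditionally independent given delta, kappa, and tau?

Yes

Enumerating the 3 paths from lam to eta and testing each for blocking by {delta, kappa, tau}:
Path 1: lam ← kappa → eta
  kappa is a fork here and kappa is conditioned on, so the path is blocked at kappa.
Path 2: lam ← kappa → delta ← beta → sigma ← phi → eta
  kappa is a fork here and kappa is conditioned on, so the path is blocked at kappa.
Path 3: lam ← kappa → sigma ← phi → eta
  kappa is a fork here and kappa is conditioned on, so the path is blocked at kappa.
Every path is blocked, so lam and eta are d-separated given {delta, kappa, tau}.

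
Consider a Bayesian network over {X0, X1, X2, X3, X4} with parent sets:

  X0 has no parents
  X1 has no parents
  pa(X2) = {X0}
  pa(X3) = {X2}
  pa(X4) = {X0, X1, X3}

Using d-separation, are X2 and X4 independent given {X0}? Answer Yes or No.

No — X2 and X4 are not d-separated given {X0}.

There are 2 undirected paths between X2 and X4; checking each against the conditioning set {X0}:
  1. X2 ← X0 → X4 — X0:fork[blocks] ⇒ blocked
  2. X2 → X3 → X4 — X3:chain[open] ⇒ active
At least one path is unblocked, so d-separation fails.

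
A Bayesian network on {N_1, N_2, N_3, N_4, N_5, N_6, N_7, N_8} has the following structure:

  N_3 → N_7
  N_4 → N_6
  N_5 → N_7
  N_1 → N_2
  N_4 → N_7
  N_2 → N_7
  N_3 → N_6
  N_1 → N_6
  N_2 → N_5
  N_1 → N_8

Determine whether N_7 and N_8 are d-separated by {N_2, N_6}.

There are 4 undirected paths between N_7 and N_8; checking each against the conditioning set {N_2, N_6}:
Path 1: N_7 ← N_2 ← N_1 → N_8
  N_2 is a chain here and N_2 is conditioned on, so the path is blocked at N_2.
Path 2: N_7 ← N_3 → N_6 ← N_1 → N_8
  N_3 is a fork and N_3 is not conditioned on; N_6 is a collider and N_6 is conditioned on, which opens it; N_1 is a fork and N_1 is not conditioned on — no node blocks this path, so it is active.
Path 3: N_7 ← N_5 ← N_2 ← N_1 → N_8
  N_2 is a chain here and N_2 is conditioned on, so the path is blocked at N_2.
Path 4: N_7 ← N_4 → N_6 ← N_1 → N_8
  N_4 is a fork and N_4 is not conditioned on; N_6 is a collider and N_6 is conditioned on, which opens it; N_1 is a fork and N_1 is not conditioned on — no node blocks this path, so it is active.
Because an active path exists, N_7 and N_8 are not d-separated.

No — N_7 and N_8 are not d-separated given {N_2, N_6}.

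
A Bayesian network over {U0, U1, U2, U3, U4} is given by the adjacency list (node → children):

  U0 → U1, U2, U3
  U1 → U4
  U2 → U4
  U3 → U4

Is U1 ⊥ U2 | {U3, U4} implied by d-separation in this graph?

No

4 paths connect U1 and U2; each must be blocked for d-separation to hold:
Path 1: U1 ← U0 → U2
  U0 is a fork and U0 is not conditioned on — no node blocks this path, so it is active.
Path 2: U1 ← U0 → U3 → U4 ← U2
  U3 is a chain here and U3 is conditioned on, so the path is blocked at U3.
Path 3: U1 → U4 ← U2
  U4 is a collider and U4 is conditioned on, which opens it — no node blocks this path, so it is active.
Path 4: U1 → U4 ← U3 ← U0 → U2
  U3 is a chain here and U3 is conditioned on, so the path is blocked at U3.
Because an active path exists, U1 and U2 are not d-separated.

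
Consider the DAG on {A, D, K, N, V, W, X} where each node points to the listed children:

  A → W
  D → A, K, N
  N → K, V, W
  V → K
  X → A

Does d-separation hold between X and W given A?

We examine all 4 paths between X and W:
  1. X → A → W — A:chain[blocks] ⇒ blocked
  2. X → A ← D → K ← V ← N → W — A:collider[open]; D:fork[open]; K:collider[blocks]; V:chain[open]; N:fork[open] ⇒ blocked
  3. X → A ← D → K ← N → W — A:collider[open]; D:fork[open]; K:collider[blocks]; N:fork[open] ⇒ blocked
  4. X → A ← D → N → W — A:collider[open]; D:fork[open]; N:chain[open] ⇒ active
At least one path is unblocked, so d-separation fails.

No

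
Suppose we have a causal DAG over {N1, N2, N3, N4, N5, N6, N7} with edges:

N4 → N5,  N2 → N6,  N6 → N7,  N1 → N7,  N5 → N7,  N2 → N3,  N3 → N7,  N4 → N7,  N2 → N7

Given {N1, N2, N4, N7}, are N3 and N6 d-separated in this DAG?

No — N3 and N6 are not d-separated given {N1, N2, N4, N7}.

We examine all 4 paths between N3 and N6:
Path 1: N3 → N7 ← N6
  N7 is a collider and N7 is conditioned on, which opens it — no node blocks this path, so it is active.
Path 2: N3 → N7 ← N2 → N6
  N2 is a fork here and N2 is conditioned on, so the path is blocked at N2.
Path 3: N3 ← N2 → N7 ← N6
  N2 is a fork here and N2 is conditioned on, so the path is blocked at N2.
Path 4: N3 ← N2 → N6
  N2 is a fork here and N2 is conditioned on, so the path is blocked at N2.
Because an active path exists, N3 and N6 are not d-separated.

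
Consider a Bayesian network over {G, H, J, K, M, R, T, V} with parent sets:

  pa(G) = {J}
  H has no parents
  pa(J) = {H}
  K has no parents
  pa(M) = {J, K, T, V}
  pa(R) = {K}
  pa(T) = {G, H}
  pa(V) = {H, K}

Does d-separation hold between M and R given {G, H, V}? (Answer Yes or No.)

There are 6 undirected paths between M and R; checking each against the conditioning set {G, H, V}:
  1. M ← T ← H → V ← K → R — T:chain[open]; H:fork[blocks]; V:collider[open]; K:fork[open] ⇒ blocked
  2. M ← T ← G ← J ← H → V ← K → R — T:chain[open]; G:chain[blocks]; J:chain[open]; H:fork[blocks]; V:collider[open]; K:fork[open] ⇒ blocked
  3. M ← V ← K → R — V:chain[blocks]; K:fork[open] ⇒ blocked
  4. M ← K → R — K:fork[open] ⇒ active
  5. M ← J ← H → V ← K → R — J:chain[open]; H:fork[blocks]; V:collider[open]; K:fork[open] ⇒ blocked
  6. M ← J → G → T ← H → V ← K → R — J:fork[open]; G:chain[blocks]; T:collider[blocks]; H:fork[blocks]; V:collider[open]; K:fork[open] ⇒ blocked
Since the path M ← K → R is active, M and R are not d-separated given {G, H, V}.

No — M and R are not d-separated given {G, H, V}.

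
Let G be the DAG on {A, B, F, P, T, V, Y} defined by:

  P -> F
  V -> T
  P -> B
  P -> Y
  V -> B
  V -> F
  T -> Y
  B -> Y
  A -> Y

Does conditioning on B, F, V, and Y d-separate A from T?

No — A and T are not d-separated given {B, F, V, Y}.

There are 5 undirected paths between A and T; checking each against the conditioning set {B, F, V, Y}:
  1. A → Y ← P → B ← V → T — Y:collider[open]; P:fork[open]; B:collider[open]; V:fork[blocks] ⇒ blocked
  2. A → Y ← P → F ← V → T — Y:collider[open]; P:fork[open]; F:collider[open]; V:fork[blocks] ⇒ blocked
  3. A → Y ← B ← P → F ← V → T — Y:collider[open]; B:chain[blocks]; P:fork[open]; F:collider[open]; V:fork[blocks] ⇒ blocked
  4. A → Y ← B ← V → T — Y:collider[open]; B:chain[blocks]; V:fork[blocks] ⇒ blocked
  5. A → Y ← T — Y:collider[open] ⇒ active
Since the path A → Y ← T is active, A and T are not d-separated given {B, F, V, Y}.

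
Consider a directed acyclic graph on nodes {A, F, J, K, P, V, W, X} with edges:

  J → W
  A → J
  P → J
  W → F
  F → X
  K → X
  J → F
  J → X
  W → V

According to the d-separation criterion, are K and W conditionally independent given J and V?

Yes

Enumerating the 4 paths from K to W and testing each for blocking by {J, V}:
Path 1: K → X ← F ← W
  X is a collider here and neither X nor any of its descendants is conditioned on, so the collider stays closed — the path is blocked at X.
Path 2: K → X ← F ← J → W
  X is a collider here and neither X nor any of its descendants is conditioned on, so the collider stays closed — the path is blocked at X.
Path 3: K → X ← J → F ← W
  X is a collider here and neither X nor any of its descendants is conditioned on, so the collider stays closed — the path is blocked at X.
Path 4: K → X ← J → W
  X is a collider here and neither X nor any of its descendants is conditioned on, so the collider stays closed — the path is blocked at X.
Since every path is blocked, d-separation holds.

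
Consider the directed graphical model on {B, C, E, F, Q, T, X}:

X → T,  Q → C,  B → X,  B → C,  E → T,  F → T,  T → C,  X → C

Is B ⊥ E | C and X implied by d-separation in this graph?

We examine all 4 paths between B and E:
Path 1: B → X → C ← T ← E
  X is a chain here and X is conditioned on, so the path is blocked at X.
Path 2: B → X → T ← E
  X is a chain here and X is conditioned on, so the path is blocked at X.
Path 3: B → C ← X → T ← E
  X is a fork here and X is conditioned on, so the path is blocked at X.
Path 4: B → C ← T ← E
  C is a collider and C is conditioned on, which opens it; T is a chain and T is not conditioned on — no node blocks this path, so it is active.
At least one path is unblocked, so d-separation fails.

No — B and E are not d-separated given {C, X}.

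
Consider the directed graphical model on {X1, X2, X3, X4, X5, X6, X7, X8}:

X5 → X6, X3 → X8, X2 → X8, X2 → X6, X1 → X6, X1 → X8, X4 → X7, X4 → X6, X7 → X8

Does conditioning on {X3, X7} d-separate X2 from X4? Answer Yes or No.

4 paths connect X2 and X4; each must be blocked for d-separation to hold:
  1. X2 → X8 ← X7 ← X4 — X8:collider[blocks]; X7:chain[blocks] ⇒ blocked
  2. X2 → X8 ← X1 → X6 ← X4 — X8:collider[blocks]; X1:fork[open]; X6:collider[blocks] ⇒ blocked
  3. X2 → X6 ← X4 — X6:collider[blocks] ⇒ blocked
  4. X2 → X6 ← X1 → X8 ← X7 ← X4 — X6:collider[blocks]; X1:fork[open]; X8:collider[blocks]; X7:chain[blocks] ⇒ blocked
Every path is blocked, so X2 and X4 are d-separated given {X3, X7}.

Yes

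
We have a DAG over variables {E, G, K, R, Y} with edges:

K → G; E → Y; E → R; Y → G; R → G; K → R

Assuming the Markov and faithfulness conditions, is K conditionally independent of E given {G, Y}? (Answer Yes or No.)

We examine all 4 paths between K and E:
Path 1: K → R ← E
  R is a collider and its descendant G is conditioned on, which opens it — no node blocks this path, so it is active.
Path 2: K → R → G ← Y ← E
  Y is a chain here and Y is conditioned on, so the path is blocked at Y.
Path 3: K → G ← R ← E
  G is a collider and G is conditioned on, which opens it; R is a chain and R is not conditioned on — no node blocks this path, so it is active.
Path 4: K → G ← Y ← E
  Y is a chain here and Y is conditioned on, so the path is blocked at Y.
Because an active path exists, K and E are not d-separated.

No — K and E are not d-separated given {G, Y}.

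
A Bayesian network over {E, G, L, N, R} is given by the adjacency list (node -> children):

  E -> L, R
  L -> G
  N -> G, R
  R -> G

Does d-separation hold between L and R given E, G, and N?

No — L and R are not d-separated given {E, G, N}.

We examine all 3 paths between L and R:
Path 1: L → G ← N → R
  N is a fork here and N is conditioned on, so the path is blocked at N.
Path 2: L → G ← R
  G is a collider and G is conditioned on, which opens it — no node blocks this path, so it is active.
Path 3: L ← E → R
  E is a fork here and E is conditioned on, so the path is blocked at E.
At least one path is unblocked, so d-separation fails.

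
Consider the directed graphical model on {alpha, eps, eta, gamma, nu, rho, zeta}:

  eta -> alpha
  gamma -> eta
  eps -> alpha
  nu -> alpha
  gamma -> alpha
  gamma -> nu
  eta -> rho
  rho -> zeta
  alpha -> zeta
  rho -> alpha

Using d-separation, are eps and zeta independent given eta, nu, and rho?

No

There are 5 undirected paths between eps and zeta; checking each against the conditioning set {eta, nu, rho}:
Path 1: eps → alpha ← eta → rho → zeta
  alpha is a collider here and neither alpha nor any of its descendants is conditioned on, so the collider stays closed — the path is blocked at alpha.
Path 2: eps → alpha ← rho → zeta
  alpha is a collider here and neither alpha nor any of its descendants is conditioned on, so the collider stays closed — the path is blocked at alpha.
Path 3: eps → alpha ← gamma → eta → rho → zeta
  alpha is a collider here and neither alpha nor any of its descendants is conditioned on, so the collider stays closed — the path is blocked at alpha.
Path 4: eps → alpha → zeta
  alpha is a chain and alpha is not conditioned on — no node blocks this path, so it is active.
Path 5: eps → alpha ← nu ← gamma → eta → rho → zeta
  alpha is a collider here and neither alpha nor any of its descendants is conditioned on, so the collider stays closed — the path is blocked at alpha.
At least one path is unblocked, so d-separation fails.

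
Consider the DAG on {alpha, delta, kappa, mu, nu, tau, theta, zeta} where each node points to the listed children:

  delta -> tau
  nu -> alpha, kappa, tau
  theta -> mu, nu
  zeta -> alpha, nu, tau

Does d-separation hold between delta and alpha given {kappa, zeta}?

Enumerating the 4 paths from delta to alpha and testing each for blocking by {kappa, zeta}:
  1. delta → tau ← nu → alpha — tau:collider[blocks]; nu:fork[open] ⇒ blocked
  2. delta → tau ← nu ← zeta → alpha — tau:collider[blocks]; nu:chain[open]; zeta:fork[blocks] ⇒ blocked
  3. delta → tau ← zeta → nu → alpha — tau:collider[blocks]; zeta:fork[blocks]; nu:chain[open] ⇒ blocked
  4. delta → tau ← zeta → alpha — tau:collider[blocks]; zeta:fork[blocks] ⇒ blocked
Every path is blocked, so delta and alpha are d-separated given {kappa, zeta}.

Yes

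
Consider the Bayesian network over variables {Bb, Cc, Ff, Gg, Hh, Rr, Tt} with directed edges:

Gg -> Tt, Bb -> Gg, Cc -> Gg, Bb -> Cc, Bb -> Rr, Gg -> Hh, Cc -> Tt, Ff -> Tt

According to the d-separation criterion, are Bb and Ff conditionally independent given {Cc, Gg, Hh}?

Yes — Bb and Ff are d-separated given {Cc, Gg, Hh}.

We examine all 4 paths between Bb and Ff:
  1. Bb → Gg ← Cc → Tt ← Ff — Gg:collider[open]; Cc:fork[blocks]; Tt:collider[blocks] ⇒ blocked
  2. Bb → Gg → Tt ← Ff — Gg:chain[blocks]; Tt:collider[blocks] ⇒ blocked
  3. Bb → Cc → Gg → Tt ← Ff — Cc:chain[blocks]; Gg:chain[blocks]; Tt:collider[blocks] ⇒ blocked
  4. Bb → Cc → Tt ← Ff — Cc:chain[blocks]; Tt:collider[blocks] ⇒ blocked
Since every path is blocked, d-separation holds.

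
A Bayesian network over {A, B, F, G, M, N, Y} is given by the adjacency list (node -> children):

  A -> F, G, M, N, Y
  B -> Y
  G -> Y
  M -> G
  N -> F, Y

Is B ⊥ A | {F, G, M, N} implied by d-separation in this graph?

There are 5 undirected paths between B and A; checking each against the conditioning set {F, G, M, N}:
Path 1: B → Y ← N → F ← A
  Y is a collider here and neither Y nor any of its descendants is conditioned on, so the collider stays closed — the path is blocked at Y.
Path 2: B → Y ← N ← A
  Y is a collider here and neither Y nor any of its descendants is conditioned on, so the collider stays closed — the path is blocked at Y.
Path 3: B → Y ← A
  Y is a collider here and neither Y nor any of its descendants is conditioned on, so the collider stays closed — the path is blocked at Y.
Path 4: B → Y ← G ← A
  Y is a collider here and neither Y nor any of its descendants is conditioned on, so the collider stays closed — the path is blocked at Y.
Path 5: B → Y ← G ← M ← A
  Y is a collider here and neither Y nor any of its descendants is conditioned on, so the collider stays closed — the path is blocked at Y.
Every path is blocked, so B and A are d-separated given {F, G, M, N}.

Yes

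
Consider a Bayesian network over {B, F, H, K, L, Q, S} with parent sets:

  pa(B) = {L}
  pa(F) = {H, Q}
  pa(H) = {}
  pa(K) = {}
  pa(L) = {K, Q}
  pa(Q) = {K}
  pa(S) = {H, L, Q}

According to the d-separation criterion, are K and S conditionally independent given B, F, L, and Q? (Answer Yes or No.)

Yes

Enumerating the 6 paths from K to S and testing each for blocking by {B, F, L, Q}:
  1. K → Q → S — Q:chain[blocks] ⇒ blocked
  2. K → Q → L → S — Q:chain[blocks]; L:chain[blocks] ⇒ blocked
  3. K → Q → F ← H → S — Q:chain[blocks]; F:collider[open]; H:fork[open] ⇒ blocked
  4. K → L → S — L:chain[blocks] ⇒ blocked
  5. K → L ← Q → S — L:collider[open]; Q:fork[blocks] ⇒ blocked
  6. K → L ← Q → F ← H → S — L:collider[open]; Q:fork[blocks]; F:collider[open]; H:fork[open] ⇒ blocked
All paths are blocked; K ⊥ S | {B, F, L, Q} holds.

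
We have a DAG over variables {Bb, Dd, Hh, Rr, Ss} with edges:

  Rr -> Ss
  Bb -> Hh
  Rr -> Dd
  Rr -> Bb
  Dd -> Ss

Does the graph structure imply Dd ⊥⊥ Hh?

2 paths connect Dd and Hh; each must be blocked for d-separation to hold:
Path 1: Dd ← Rr → Bb → Hh
  Rr is a fork and Rr is not conditioned on; Bb is a chain and Bb is not conditioned on — no node blocks this path, so it is active.
Path 2: Dd → Ss ← Rr → Bb → Hh
  Ss is a collider here and neither Ss nor any of its descendants is conditioned on, so the collider stays closed — the path is blocked at Ss.
At least one path is unblocked, so d-separation fails.

No — Dd and Hh are not d-separated given ∅.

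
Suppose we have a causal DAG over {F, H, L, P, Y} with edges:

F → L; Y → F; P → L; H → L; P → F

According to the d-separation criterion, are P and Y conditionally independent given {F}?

No

2 paths connect P and Y; each must be blocked for d-separation to hold:
Path 1: P → F ← Y
  F is a collider and F is conditioned on, which opens it — no node blocks this path, so it is active.
Path 2: P → L ← F ← Y
  L is a collider here and neither L nor any of its descendants is conditioned on, so the collider stays closed — the path is blocked at L.
At least one path is unblocked, so d-separation fails.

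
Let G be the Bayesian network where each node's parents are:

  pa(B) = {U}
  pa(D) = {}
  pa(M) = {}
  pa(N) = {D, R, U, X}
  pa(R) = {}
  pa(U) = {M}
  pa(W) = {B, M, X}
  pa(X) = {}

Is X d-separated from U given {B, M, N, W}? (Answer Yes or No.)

No

We examine all 3 paths between X and U:
  1. X → W ← B ← U — W:collider[open]; B:chain[blocks] ⇒ blocked
  2. X → W ← M → U — W:collider[open]; M:fork[blocks] ⇒ blocked
  3. X → N ← U — N:collider[open] ⇒ active
Because an active path exists, X and U are not d-separated.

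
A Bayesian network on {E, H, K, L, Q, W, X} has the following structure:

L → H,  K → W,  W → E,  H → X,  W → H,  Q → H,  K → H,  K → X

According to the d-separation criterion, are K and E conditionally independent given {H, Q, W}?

There are 3 undirected paths between K and E; checking each against the conditioning set {H, Q, W}:
Path 1: K → X ← H ← W → E
  X is a collider here and neither X nor any of its descendants is conditioned on, so the collider stays closed — the path is blocked at X.
Path 2: K → H ← W → E
  W is a fork here and W is conditioned on, so the path is blocked at W.
Path 3: K → W → E
  W is a chain here and W is conditioned on, so the path is blocked at W.
Every path is blocked, so K and E are d-separated given {H, Q, W}.

Yes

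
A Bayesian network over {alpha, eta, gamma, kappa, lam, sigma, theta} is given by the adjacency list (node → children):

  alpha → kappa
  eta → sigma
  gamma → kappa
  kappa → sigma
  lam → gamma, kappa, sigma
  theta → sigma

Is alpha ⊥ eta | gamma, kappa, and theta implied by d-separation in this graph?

Yes

We examine all 3 paths between alpha and eta:
Path 1: alpha → kappa → sigma ← eta
  kappa is a chain here and kappa is conditioned on, so the path is blocked at kappa.
Path 2: alpha → kappa ← lam → sigma ← eta
  sigma is a collider here and neither sigma nor any of its descendants is conditioned on, so the collider stays closed — the path is blocked at sigma.
Path 3: alpha → kappa ← gamma ← lam → sigma ← eta
  gamma is a chain here and gamma is conditioned on, so the path is blocked at gamma.
Since every path is blocked, d-separation holds.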